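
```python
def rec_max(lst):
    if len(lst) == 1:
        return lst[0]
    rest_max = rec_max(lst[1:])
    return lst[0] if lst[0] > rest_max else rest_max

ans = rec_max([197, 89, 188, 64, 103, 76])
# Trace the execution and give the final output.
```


rec_max([197, 89, 188, 64, 103, 76])
= compare 197 with rec_max([89, 188, 64, 103, 76])
= compare 89 with rec_max([188, 64, 103, 76])
= compare 188 with rec_max([64, 103, 76])
= compare 64 with rec_max([103, 76])
= compare 103 with rec_max([76])
Base: rec_max([76]) = 76
compare 103 with 76: max = 103
compare 64 with 103: max = 103
compare 188 with 103: max = 188
compare 89 with 188: max = 188
compare 197 with 188: max = 197
= 197


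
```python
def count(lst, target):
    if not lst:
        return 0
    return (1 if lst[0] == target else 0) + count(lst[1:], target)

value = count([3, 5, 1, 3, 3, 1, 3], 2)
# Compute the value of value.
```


count([3, 5, 1, 3, 3, 1, 3], 2)
lst[0]=3 != 2: 0 + count([5, 1, 3, 3, 1, 3], 2)
lst[0]=5 != 2: 0 + count([1, 3, 3, 1, 3], 2)
lst[0]=1 != 2: 0 + count([3, 3, 1, 3], 2)
lst[0]=3 != 2: 0 + count([3, 1, 3], 2)
lst[0]=3 != 2: 0 + count([1, 3], 2)
lst[0]=1 != 2: 0 + count([3], 2)
lst[0]=3 != 2: 0 + count([], 2)
= 0


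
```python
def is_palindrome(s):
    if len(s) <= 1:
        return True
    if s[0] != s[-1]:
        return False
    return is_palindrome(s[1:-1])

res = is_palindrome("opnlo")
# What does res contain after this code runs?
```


is_palindrome("opnlo")
"opnlo": s[0]='o' == s[-1]='o' -> is_palindrome("pnl")
"pnl": s[0]='p' != s[-1]='l' -> False
= False


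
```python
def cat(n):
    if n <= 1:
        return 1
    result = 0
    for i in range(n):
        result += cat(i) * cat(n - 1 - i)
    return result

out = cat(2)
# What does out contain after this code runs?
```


cat(2)
= sum of cat(i) * cat(2-1-i) for i in 0..1
  cat(0)*cat(1) = 1*1 = 1
  cat(1)*cat(0) = 1*1 = 1
= 1 + 1
= 2


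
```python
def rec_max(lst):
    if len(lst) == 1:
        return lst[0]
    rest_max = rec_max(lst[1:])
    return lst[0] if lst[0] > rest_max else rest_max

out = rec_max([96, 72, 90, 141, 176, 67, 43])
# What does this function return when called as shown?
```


rec_max([96, 72, 90, 141, 176, 67, 43])
= compare 96 with rec_max([72, 90, 141, 176, 67, 43])
= compare 72 with rec_max([90, 141, 176, 67, 43])
= compare 90 with rec_max([141, 176, 67, 43])
= compare 141 with rec_max([176, 67, 43])
= compare 176 with rec_max([67, 43])
= compare 67 with rec_max([43])
Base: rec_max([43]) = 43
compare 67 with 43: max = 67
compare 176 with 67: max = 176
compare 141 with 176: max = 176
compare 90 with 176: max = 176
compare 72 with 176: max = 176
compare 96 with 176: max = 176
= 176


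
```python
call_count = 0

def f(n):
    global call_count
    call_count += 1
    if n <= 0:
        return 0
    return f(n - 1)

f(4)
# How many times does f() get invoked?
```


f(4) calls f(3) calls ... calls f(0)
Total calls: 4 + 1 (for base case) = 5


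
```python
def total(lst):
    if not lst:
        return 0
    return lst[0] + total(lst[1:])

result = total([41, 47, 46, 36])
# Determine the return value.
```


total([41, 47, 46, 36])
= 41 + total([47, 46, 36])
= 41 + 47 + total([46, 36])
= 41 + 47 + 46 + total([36])
= 41 + 47 + 46 + 36 + total([])
= 41 + 47 + 46 + 36 + 0
= 170


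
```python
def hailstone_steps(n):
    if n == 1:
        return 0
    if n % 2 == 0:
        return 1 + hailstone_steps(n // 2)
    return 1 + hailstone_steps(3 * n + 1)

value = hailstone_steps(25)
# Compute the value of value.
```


hailstone_steps(25)
25 is odd -> 3*25+1 = 76 -> hailstone_steps(76)
76 is even -> hailstone_steps(38)
38 is even -> hailstone_steps(19)
19 is odd -> 3*19+1 = 58 -> hailstone_steps(58)
58 is even -> hailstone_steps(29)
29 is odd -> 3*29+1 = 88 -> hailstone_steps(88)
88 is even -> hailstone_steps(44)
44 is even -> hailstone_steps(22)
22 is even -> hailstone_steps(11)
11 is odd -> 3*11+1 = 34 -> hailstone_steps(34)
34 is even -> hailstone_steps(17)
17 is odd -> 3*17+1 = 52 -> hailstone_steps(52)
52 is even -> hailstone_steps(26)
26 is even -> hailstone_steps(13)
13 is odd -> 3*13+1 = 40 -> hailstone_steps(40)
40 is even -> hailstone_steps(20)
20 is even -> hailstone_steps(10)
10 is even -> hailstone_steps(5)
5 is odd -> 3*5+1 = 16 -> hailstone_steps(16)
16 is even -> hailstone_steps(8)
8 is even -> hailstone_steps(4)
4 is even -> hailstone_steps(2)
2 is even -> hailstone_steps(1)
Reached 1 after 23 steps
= 23


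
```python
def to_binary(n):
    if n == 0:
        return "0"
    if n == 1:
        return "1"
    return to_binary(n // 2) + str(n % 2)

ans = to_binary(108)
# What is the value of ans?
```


to_binary(108)
= to_binary(54) + "0"
= to_binary(27) + "0" + "0"
= to_binary(13) + "1" + "0" + "0"
= to_binary(6) + "1" + "1" + "0" + "0"
= to_binary(3) + "0" + "1" + "1" + "0" + "0"
= to_binary(1) + "1" + "0" + "1" + "1" + "0" + "0"
= "1" + "1" + "0" + "1" + "1" + "0" + "0"
= "1101100"


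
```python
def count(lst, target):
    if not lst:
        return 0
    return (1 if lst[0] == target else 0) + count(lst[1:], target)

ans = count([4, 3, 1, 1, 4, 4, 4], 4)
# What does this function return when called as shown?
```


count([4, 3, 1, 1, 4, 4, 4], 4)
lst[0]=4 == 4: 1 + count([3, 1, 1, 4, 4, 4], 4)
lst[0]=3 != 4: 0 + count([1, 1, 4, 4, 4], 4)
lst[0]=1 != 4: 0 + count([1, 4, 4, 4], 4)
lst[0]=1 != 4: 0 + count([4, 4, 4], 4)
lst[0]=4 == 4: 1 + count([4, 4], 4)
lst[0]=4 == 4: 1 + count([4], 4)
lst[0]=4 == 4: 1 + count([], 4)
= 4


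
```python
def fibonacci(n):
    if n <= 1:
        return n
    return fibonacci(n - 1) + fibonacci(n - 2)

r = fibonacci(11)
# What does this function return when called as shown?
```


fibonacci(11)
= fibonacci(10) + fibonacci(9)
= (fibonacci(9) + fibonacci(8)) + fibonacci(9)
Computing bottom-up: fibonacci(0)=0, fibonacci(1)=1, fibonacci(2)=1, fibonacci(3)=2, fibonacci(4)=3, fibonacci(5)=5, fibonacci(6)=8, fibonacci(7)=13, fibonacci(8)=21, fibonacci(9)=34, fibonacci(10)=55, fibonacci(11)=89
= 89


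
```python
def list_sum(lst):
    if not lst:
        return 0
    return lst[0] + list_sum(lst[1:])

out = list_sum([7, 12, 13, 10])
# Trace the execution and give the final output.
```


list_sum([7, 12, 13, 10])
= 7 + list_sum([12, 13, 10])
= 7 + 12 + list_sum([13, 10])
= 7 + 12 + 13 + list_sum([10])
= 7 + 12 + 13 + 10 + list_sum([])
= 7 + 12 + 13 + 10 + 0
= 42


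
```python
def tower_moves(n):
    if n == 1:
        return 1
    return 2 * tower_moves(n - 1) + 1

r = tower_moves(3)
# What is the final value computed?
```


tower_moves(3)
= 2 * tower_moves(2) + 1
= 2 * (2 * tower_moves(1) + 1) + 1
Now compute bottom-up:
tower_moves(1) = 1
tower_moves(2) = 2 * 1 + 1 = 3
tower_moves(3) = 2 * 3 + 1 = 7
= 7


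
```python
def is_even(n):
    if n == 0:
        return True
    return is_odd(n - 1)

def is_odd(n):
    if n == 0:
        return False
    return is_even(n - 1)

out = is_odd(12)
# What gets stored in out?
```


is_odd(12)
= is_even(11)
= is_odd(10)
= is_even(9)
= is_odd(8)
= is_even(7)
= is_odd(6)
= is_even(5)
= is_odd(4)
= is_even(3)
= is_odd(2)
= is_even(1)
= is_odd(0)
n == 0: return False
= False


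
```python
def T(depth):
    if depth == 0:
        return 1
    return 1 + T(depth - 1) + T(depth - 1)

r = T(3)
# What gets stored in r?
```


T(3)
= 1 + T(2) + T(2)
= 1 + 2 * T(2)
T(k) = 2^(k+1) - 1
T(0) = 1
T(1) = 3
T(2) = 7
T(3) = 15
T(3) = 2^4 - 1 = 15


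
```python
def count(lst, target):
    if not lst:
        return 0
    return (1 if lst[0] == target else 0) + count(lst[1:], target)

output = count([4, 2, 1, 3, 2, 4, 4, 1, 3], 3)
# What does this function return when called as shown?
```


count([4, 2, 1, 3, 2, 4, 4, 1, 3], 3)
lst[0]=4 != 3: 0 + count([2, 1, 3, 2, 4, 4, 1, 3], 3)
lst[0]=2 != 3: 0 + count([1, 3, 2, 4, 4, 1, 3], 3)
lst[0]=1 != 3: 0 + count([3, 2, 4, 4, 1, 3], 3)
lst[0]=3 == 3: 1 + count([2, 4, 4, 1, 3], 3)
lst[0]=2 != 3: 0 + count([4, 4, 1, 3], 3)
lst[0]=4 != 3: 0 + count([4, 1, 3], 3)
lst[0]=4 != 3: 0 + count([1, 3], 3)
lst[0]=1 != 3: 0 + count([3], 3)
lst[0]=3 == 3: 1 + count([], 3)
= 2


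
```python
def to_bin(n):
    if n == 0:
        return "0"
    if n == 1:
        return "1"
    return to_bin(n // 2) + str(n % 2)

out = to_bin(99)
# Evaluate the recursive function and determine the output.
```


to_bin(99)
= to_bin(49) + "1"
= to_bin(24) + "1" + "1"
= to_bin(12) + "0" + "1" + "1"
= to_bin(6) + "0" + "0" + "1" + "1"
= to_bin(3) + "0" + "0" + "0" + "1" + "1"
= to_bin(1) + "1" + "0" + "0" + "0" + "1" + "1"
= "1" + "1" + "0" + "0" + "0" + "1" + "1"
= "1100011"


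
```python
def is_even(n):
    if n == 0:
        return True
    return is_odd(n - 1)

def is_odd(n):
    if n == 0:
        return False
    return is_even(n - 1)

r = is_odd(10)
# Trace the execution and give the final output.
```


is_odd(10)
= is_even(9)
= is_odd(8)
= is_even(7)
= is_odd(6)
= is_even(5)
= is_odd(4)
= is_even(3)
= is_odd(2)
= is_even(1)
= is_odd(0)
n == 0: return False
= False


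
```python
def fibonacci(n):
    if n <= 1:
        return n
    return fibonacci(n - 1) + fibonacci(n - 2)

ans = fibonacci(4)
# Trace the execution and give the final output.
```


fibonacci(4)
= fibonacci(3) + fibonacci(2)
= (fibonacci(2) + fibonacci(1)) + fibonacci(2)
Computing bottom-up: fibonacci(0)=0, fibonacci(1)=1, fibonacci(2)=1, fibonacci(3)=2, fibonacci(4)=3
= 3


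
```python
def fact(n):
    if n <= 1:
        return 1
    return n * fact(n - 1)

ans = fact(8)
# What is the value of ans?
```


fact(8)
= 8 * fact(7)
= 8 * 7 * fact(6)
= 8 * 7 * 6 * fact(5)
= 8 * 7 * 6 * 5 * fact(4)
= 8 * 7 * 6 * 5 * 4 * fact(3)
= 8 * 7 * 6 * 5 * 4 * 3 * fact(2)
= 8 * 7 * 6 * 5 * 4 * 3 * 2 * fact(1)
= 8 * 7 * 6 * 5 * 4 * 3 * 2 * 1
= 40320


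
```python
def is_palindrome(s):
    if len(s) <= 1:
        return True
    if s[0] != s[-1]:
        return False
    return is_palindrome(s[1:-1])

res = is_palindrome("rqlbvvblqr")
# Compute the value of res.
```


is_palindrome("rqlbvvblqr")
"rqlbvvblqr": s[0]='r' == s[-1]='r' -> is_palindrome("qlbvvblq")
"qlbvvblq": s[0]='q' == s[-1]='q' -> is_palindrome("lbvvbl")
"lbvvbl": s[0]='l' == s[-1]='l' -> is_palindrome("bvvb")
"bvvb": s[0]='b' == s[-1]='b' -> is_palindrome("vv")
"vv": s[0]='v' == s[-1]='v' -> is_palindrome("")
"": len <= 1 -> True
= True


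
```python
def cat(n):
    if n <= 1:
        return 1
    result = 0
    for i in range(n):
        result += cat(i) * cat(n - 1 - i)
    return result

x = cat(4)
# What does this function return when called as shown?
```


cat(4)
= sum of cat(i) * cat(4-1-i) for i in 0..3
First compute sub-values bottom-up:
  cat(0) = 1, cat(1) = 1
  cat(2) = 1*1 + 1*1 = 2
  cat(3) = 1*2 + 1*1 + 2*1 = 5
Now cat(4):
  cat(0)*cat(3) = 1*5 = 5
  cat(1)*cat(2) = 1*2 = 2
  cat(2)*cat(1) = 2*1 = 2
  cat(3)*cat(0) = 5*1 = 5
= 5 + 2 + 2 + 5
= 14


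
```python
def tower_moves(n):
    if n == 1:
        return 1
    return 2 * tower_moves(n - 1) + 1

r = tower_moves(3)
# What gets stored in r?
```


tower_moves(3)
= 2 * tower_moves(2) + 1
= 2 * (2 * tower_moves(1) + 1) + 1
Now compute bottom-up:
tower_moves(1) = 1
tower_moves(2) = 2 * 1 + 1 = 3
tower_moves(3) = 2 * 3 + 1 = 7
= 7


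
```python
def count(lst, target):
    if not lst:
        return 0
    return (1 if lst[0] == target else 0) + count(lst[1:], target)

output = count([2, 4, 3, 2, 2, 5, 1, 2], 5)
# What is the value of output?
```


count([2, 4, 3, 2, 2, 5, 1, 2], 5)
lst[0]=2 != 5: 0 + count([4, 3, 2, 2, 5, 1, 2], 5)
lst[0]=4 != 5: 0 + count([3, 2, 2, 5, 1, 2], 5)
lst[0]=3 != 5: 0 + count([2, 2, 5, 1, 2], 5)
lst[0]=2 != 5: 0 + count([2, 5, 1, 2], 5)
lst[0]=2 != 5: 0 + count([5, 1, 2], 5)
lst[0]=5 == 5: 1 + count([1, 2], 5)
lst[0]=1 != 5: 0 + count([2], 5)
lst[0]=2 != 5: 0 + count([], 5)
= 1


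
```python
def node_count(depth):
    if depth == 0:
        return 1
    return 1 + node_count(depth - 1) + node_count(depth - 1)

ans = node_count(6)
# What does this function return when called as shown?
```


node_count(6)
= 1 + node_count(5) + node_count(5)
= 1 + 2 * node_count(5)
node_count(k) = 2^(k+1) - 1
node_count(0) = 1
node_count(1) = 3
node_count(2) = 7
node_count(3) = 15
node_count(4) = 31
node_count(6) = 2^7 - 1 = 127


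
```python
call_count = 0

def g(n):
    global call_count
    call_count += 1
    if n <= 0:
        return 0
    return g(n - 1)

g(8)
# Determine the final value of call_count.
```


g(8) calls g(7) calls ... calls g(0)
Total calls: 8 + 1 (for base case) = 9


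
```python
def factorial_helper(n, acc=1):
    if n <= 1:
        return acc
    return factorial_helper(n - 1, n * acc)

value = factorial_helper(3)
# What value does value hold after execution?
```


factorial_helper(3, 1)
= factorial_helper(2, 3 * 1) = factorial_helper(2, 3)
= factorial_helper(1, 2 * 3) = factorial_helper(1, 6)
n <= 1, return acc = 6


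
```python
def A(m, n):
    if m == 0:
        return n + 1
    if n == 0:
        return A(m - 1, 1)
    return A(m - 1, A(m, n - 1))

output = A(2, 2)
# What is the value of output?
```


A(2, 2)
= A(1, A(2, 1))
First compute A(2, 1) = 5
= A(1, 5)
= 7


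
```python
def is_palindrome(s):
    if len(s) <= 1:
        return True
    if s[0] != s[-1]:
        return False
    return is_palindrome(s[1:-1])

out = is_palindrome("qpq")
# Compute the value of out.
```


is_palindrome("qpq")
"qpq": s[0]='q' == s[-1]='q' -> is_palindrome("p")
"p": len <= 1 -> True
= True


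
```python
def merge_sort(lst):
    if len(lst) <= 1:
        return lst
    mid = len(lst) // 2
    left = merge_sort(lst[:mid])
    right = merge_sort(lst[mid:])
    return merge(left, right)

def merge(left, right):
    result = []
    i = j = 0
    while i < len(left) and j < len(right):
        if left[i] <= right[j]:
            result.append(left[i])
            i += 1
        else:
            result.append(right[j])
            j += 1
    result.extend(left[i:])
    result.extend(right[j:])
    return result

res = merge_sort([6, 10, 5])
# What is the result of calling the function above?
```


merge_sort([6, 10, 5])
Split into [6] and [10, 5]
Left sorted: [6]
Right sorted: [5, 10]
Merge [6] and [5, 10]
= [5, 6, 10]


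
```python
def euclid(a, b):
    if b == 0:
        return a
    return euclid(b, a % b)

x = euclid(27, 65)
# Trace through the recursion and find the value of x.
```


euclid(27, 65)
= euclid(65, 27 % 65) = euclid(65, 27)
= euclid(27, 65 % 27) = euclid(27, 11)
= euclid(11, 27 % 11) = euclid(11, 5)
= euclid(5, 11 % 5) = euclid(5, 1)
= euclid(1, 5 % 1) = euclid(1, 0)
b == 0, return a = 1


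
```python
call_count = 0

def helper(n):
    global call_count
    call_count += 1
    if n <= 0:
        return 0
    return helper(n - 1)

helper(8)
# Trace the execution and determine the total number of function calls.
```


helper(8) calls helper(7) calls ... calls helper(0)
Total calls: 8 + 1 (for base case) = 9


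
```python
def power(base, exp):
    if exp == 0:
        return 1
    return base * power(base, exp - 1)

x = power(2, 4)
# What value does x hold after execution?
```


power(2, 4)
= 2 * power(2, 3)
= 2 * 2 * power(2, 2)
= 2 * 2 * 2 * power(2, 1)
= 2 * 2 * 2 * 2 * power(2, 0)
= 2 * 2 * 2 * 2 * 1
= 16


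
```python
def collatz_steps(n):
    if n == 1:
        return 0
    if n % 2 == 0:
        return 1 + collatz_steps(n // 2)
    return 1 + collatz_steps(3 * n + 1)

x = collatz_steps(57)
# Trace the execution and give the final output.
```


collatz_steps(57)
57 is odd -> 3*57+1 = 172 -> collatz_steps(172)
172 is even -> collatz_steps(86)
86 is even -> collatz_steps(43)
43 is odd -> 3*43+1 = 130 -> collatz_steps(130)
130 is even -> collatz_steps(65)
65 is odd -> 3*65+1 = 196 -> collatz_steps(196)
196 is even -> collatz_steps(98)
98 is even -> collatz_steps(49)
49 is odd -> 3*49+1 = 148 -> collatz_steps(148)
148 is even -> collatz_steps(74)
74 is even -> collatz_steps(37)
37 is odd -> 3*37+1 = 112 -> collatz_steps(112)
112 is even -> collatz_steps(56)
56 is even -> collatz_steps(28)
28 is even -> collatz_steps(14)
14 is even -> collatz_steps(7)
7 is odd -> 3*7+1 = 22 -> collatz_steps(22)
22 is even -> collatz_steps(11)
11 is odd -> 3*11+1 = 34 -> collatz_steps(34)
34 is even -> collatz_steps(17)
17 is odd -> 3*17+1 = 52 -> collatz_steps(52)
52 is even -> collatz_steps(26)
26 is even -> collatz_steps(13)
13 is odd -> 3*13+1 = 40 -> collatz_steps(40)
40 is even -> collatz_steps(20)
20 is even -> collatz_steps(10)
10 is even -> collatz_steps(5)
5 is odd -> 3*5+1 = 16 -> collatz_steps(16)
16 is even -> collatz_steps(8)
8 is even -> collatz_steps(4)
4 is even -> collatz_steps(2)
2 is even -> collatz_steps(1)
Reached 1 after 32 steps
= 32


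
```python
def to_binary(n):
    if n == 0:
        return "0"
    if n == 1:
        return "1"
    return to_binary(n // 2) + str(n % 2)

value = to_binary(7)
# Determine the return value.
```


to_binary(7)
= to_binary(3) + "1"
= to_binary(1) + "1" + "1"
= "1" + "1" + "1"
= "111"


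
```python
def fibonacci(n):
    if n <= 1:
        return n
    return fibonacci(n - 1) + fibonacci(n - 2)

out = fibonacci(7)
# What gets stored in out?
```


fibonacci(7)
= fibonacci(6) + fibonacci(5)
= (fibonacci(5) + fibonacci(4)) + fibonacci(5)
Computing bottom-up: fibonacci(0)=0, fibonacci(1)=1, fibonacci(2)=1, fibonacci(3)=2, fibonacci(4)=3, fibonacci(5)=5, fibonacci(6)=8, fibonacci(7)=13
= 13


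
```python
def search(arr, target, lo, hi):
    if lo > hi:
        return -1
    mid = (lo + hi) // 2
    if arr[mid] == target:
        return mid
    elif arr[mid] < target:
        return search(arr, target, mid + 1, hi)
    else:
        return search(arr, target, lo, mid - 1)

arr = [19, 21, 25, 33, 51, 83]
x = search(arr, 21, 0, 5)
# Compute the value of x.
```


search(arr, 21, 0, 5)
lo=0, hi=5, mid=2, arr[mid]=25
25 > 21, search left half
lo=0, hi=1, mid=0, arr[mid]=19
19 < 21, search right half
lo=1, hi=1, mid=1, arr[mid]=21
arr[1] == 21, found at index 1
= 1


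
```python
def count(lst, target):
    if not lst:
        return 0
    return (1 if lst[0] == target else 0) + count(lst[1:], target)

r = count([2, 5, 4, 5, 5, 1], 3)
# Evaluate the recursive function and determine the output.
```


count([2, 5, 4, 5, 5, 1], 3)
lst[0]=2 != 3: 0 + count([5, 4, 5, 5, 1], 3)
lst[0]=5 != 3: 0 + count([4, 5, 5, 1], 3)
lst[0]=4 != 3: 0 + count([5, 5, 1], 3)
lst[0]=5 != 3: 0 + count([5, 1], 3)
lst[0]=5 != 3: 0 + count([1], 3)
lst[0]=1 != 3: 0 + count([], 3)
= 0


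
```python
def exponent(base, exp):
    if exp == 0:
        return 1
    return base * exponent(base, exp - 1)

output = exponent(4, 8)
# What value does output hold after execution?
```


exponent(4, 8)
= 4 * exponent(4, 7)
= 4 * 4 * exponent(4, 6)
= 4 * 4 * 4 * exponent(4, 5)
= 4 * 4 * 4 * 4 * exponent(4, 4)
= 4 * 4 * 4 * 4 * 4 * exponent(4, 3)
= 4 * 4 * 4 * 4 * 4 * 4 * exponent(4, 2)
= 4 * 4 * 4 * 4 * 4 * 4 * 4 * exponent(4, 1)
= 4 * 4 * 4 * 4 * 4 * 4 * 4 * 4 * exponent(4, 0)
= 4 * 4 * 4 * 4 * 4 * 4 * 4 * 4 * 1
= 65536


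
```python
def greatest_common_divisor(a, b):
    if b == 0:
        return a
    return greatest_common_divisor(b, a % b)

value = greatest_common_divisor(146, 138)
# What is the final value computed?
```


greatest_common_divisor(146, 138)
= greatest_common_divisor(138, 146 % 138) = greatest_common_divisor(138, 8)
= greatest_common_divisor(8, 138 % 8) = greatest_common_divisor(8, 2)
= greatest_common_divisor(2, 8 % 2) = greatest_common_divisor(2, 0)
b == 0, return a = 2


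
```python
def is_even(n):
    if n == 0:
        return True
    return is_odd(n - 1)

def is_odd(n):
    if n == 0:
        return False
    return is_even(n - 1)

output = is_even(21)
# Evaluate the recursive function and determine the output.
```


is_even(21)
= is_odd(20)
= is_even(19)
= is_odd(18)
= is_even(17)
= is_odd(16)
= is_even(15)
= is_odd(14)
= is_even(13)
= is_odd(12)
= is_even(11)
= is_odd(10)
= is_even(9)
= is_odd(8)
= is_even(7)
= is_odd(6)
= is_even(5)
= is_odd(4)
= is_even(3)
= is_odd(2)
= is_even(1)
= is_odd(0)
n == 0: return False
= False


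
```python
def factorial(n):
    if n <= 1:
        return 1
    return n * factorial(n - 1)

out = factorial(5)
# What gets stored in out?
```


factorial(5)
= 5 * factorial(4)
= 5 * 4 * factorial(3)
= 5 * 4 * 3 * factorial(2)
= 5 * 4 * 3 * 2 * factorial(1)
= 5 * 4 * 3 * 2 * 1
= 120


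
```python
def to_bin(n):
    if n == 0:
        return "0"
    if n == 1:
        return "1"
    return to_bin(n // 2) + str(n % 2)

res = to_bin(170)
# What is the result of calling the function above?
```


to_bin(170)
= to_bin(85) + "0"
= to_bin(42) + "1" + "0"
= to_bin(21) + "0" + "1" + "0"
= to_bin(10) + "1" + "0" + "1" + "0"
= to_bin(5) + "0" + "1" + "0" + "1" + "0"
= to_bin(2) + "1" + "0" + "1" + "0" + "1" + "0"
= to_bin(1) + "0" + "1" + "0" + "1" + "0" + "1" + "0"
= "1" + "0" + "1" + "0" + "1" + "0" + "1" + "0"
= "10101010"


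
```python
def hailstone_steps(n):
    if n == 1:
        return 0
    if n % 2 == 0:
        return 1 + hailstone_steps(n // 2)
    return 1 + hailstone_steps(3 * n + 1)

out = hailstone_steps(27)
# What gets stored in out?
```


hailstone_steps(27)
27 is odd -> 3*27+1 = 82 -> hailstone_steps(82)
82 is even -> hailstone_steps(41)
41 is odd -> 3*41+1 = 124 -> hailstone_steps(124)
124 is even -> hailstone_steps(62)
62 is even -> hailstone_steps(31)
31 is odd -> 3*31+1 = 94 -> hailstone_steps(94)
94 is even -> hailstone_steps(47)
47 is odd -> 3*47+1 = 142 -> hailstone_steps(142)
142 is even -> hailstone_steps(71)
71 is odd -> 3*71+1 = 214 -> hailstone_steps(214)
214 is even -> hailstone_steps(107)
107 is odd -> 3*107+1 = 322 -> hailstone_steps(322)
322 is even -> hailstone_steps(161)
161 is odd -> 3*161+1 = 484 -> hailstone_steps(484)
484 is even -> hailstone_steps(242)
242 is even -> hailstone_steps(121)
121 is odd -> 3*121+1 = 364 -> hailstone_steps(364)
364 is even -> hailstone_steps(182)
182 is even -> hailstone_steps(91)
91 is odd -> 3*91+1 = 274 -> hailstone_steps(274)
274 is even -> hailstone_steps(137)
137 is odd -> 3*137+1 = 412 -> hailstone_steps(412)
412 is even -> hailstone_steps(206)
206 is even -> hailstone_steps(103)
103 is odd -> 3*103+1 = 310 -> hailstone_steps(310)
310 is even -> hailstone_steps(155)
155 is odd -> 3*155+1 = 466 -> hailstone_steps(466)
466 is even -> hailstone_steps(233)
233 is odd -> 3*233+1 = 700 -> hailstone_steps(700)
700 is even -> hailstone_steps(350)
350 is even -> hailstone_steps(175)
175 is odd -> 3*175+1 = 526 -> hailstone_steps(526)
526 is even -> hailstone_steps(263)
263 is odd -> 3*263+1 = 790 -> hailstone_steps(790)
790 is even -> hailstone_steps(395)
395 is odd -> 3*395+1 = 1186 -> hailstone_steps(1186)
1186 is even -> hailstone_steps(593)
593 is odd -> 3*593+1 = 1780 -> hailstone_steps(1780)
1780 is even -> hailstone_steps(890)
890 is even -> hailstone_steps(445)
445 is odd -> 3*445+1 = 1336 -> hailstone_steps(1336)
1336 is even -> hailstone_steps(668)
668 is even -> hailstone_steps(334)
334 is even -> hailstone_steps(167)
167 is odd -> 3*167+1 = 502 -> hailstone_steps(502)
502 is even -> hailstone_steps(251)
251 is odd -> 3*251+1 = 754 -> hailstone_steps(754)
754 is even -> hailstone_steps(377)
377 is odd -> 3*377+1 = 1132 -> hailstone_steps(1132)
1132 is even -> hailstone_steps(566)
566 is even -> hailstone_steps(283)
283 is odd -> 3*283+1 = 850 -> hailstone_steps(850)
850 is even -> hailstone_steps(425)
425 is odd -> 3*425+1 = 1276 -> hailstone_steps(1276)
1276 is even -> hailstone_steps(638)
638 is even -> hailstone_steps(319)
319 is odd -> 3*319+1 = 958 -> hailstone_steps(958)
958 is even -> hailstone_steps(479)
479 is odd -> 3*479+1 = 1438 -> hailstone_steps(1438)
1438 is even -> hailstone_steps(719)
719 is odd -> 3*719+1 = 2158 -> hailstone_steps(2158)
2158 is even -> hailstone_steps(1079)
1079 is odd -> 3*1079+1 = 3238 -> hailstone_steps(3238)
3238 is even -> hailstone_steps(1619)
1619 is odd -> 3*1619+1 = 4858 -> hailstone_steps(4858)
4858 is even -> hailstone_steps(2429)
2429 is odd -> 3*2429+1 = 7288 -> hailstone_steps(7288)
7288 is even -> hailstone_steps(3644)
3644 is even -> hailstone_steps(1822)
1822 is even -> hailstone_steps(911)
911 is odd -> 3*911+1 = 2734 -> hailstone_steps(2734)
2734 is even -> hailstone_steps(1367)
1367 is odd -> 3*1367+1 = 4102 -> hailstone_steps(4102)
4102 is even -> hailstone_steps(2051)
2051 is odd -> 3*2051+1 = 6154 -> hailstone_steps(6154)
6154 is even -> hailstone_steps(3077)
3077 is odd -> 3*3077+1 = 9232 -> hailstone_steps(9232)
9232 is even -> hailstone_steps(4616)
4616 is even -> hailstone_steps(2308)
2308 is even -> hailstone_steps(1154)
1154 is even -> hailstone_steps(577)
577 is odd -> 3*577+1 = 1732 -> hailstone_steps(1732)
1732 is even -> hailstone_steps(866)
866 is even -> hailstone_steps(433)
433 is odd -> 3*433+1 = 1300 -> hailstone_steps(1300)
1300 is even -> hailstone_steps(650)
650 is even -> hailstone_steps(325)
325 is odd -> 3*325+1 = 976 -> hailstone_steps(976)
976 is even -> hailstone_steps(488)
488 is even -> hailstone_steps(244)
244 is even -> hailstone_steps(122)
122 is even -> hailstone_steps(61)
61 is odd -> 3*61+1 = 184 -> hailstone_steps(184)
184 is even -> hailstone_steps(92)
92 is even -> hailstone_steps(46)
46 is even -> hailstone_steps(23)
23 is odd -> 3*23+1 = 70 -> hailstone_steps(70)
70 is even -> hailstone_steps(35)
35 is odd -> 3*35+1 = 106 -> hailstone_steps(106)
106 is even -> hailstone_steps(53)
53 is odd -> 3*53+1 = 160 -> hailstone_steps(160)
160 is even -> hailstone_steps(80)
80 is even -> hailstone_steps(40)
40 is even -> hailstone_steps(20)
20 is even -> hailstone_steps(10)
10 is even -> hailstone_steps(5)
5 is odd -> 3*5+1 = 16 -> hailstone_steps(16)
16 is even -> hailstone_steps(8)
8 is even -> hailstone_steps(4)
4 is even -> hailstone_steps(2)
2 is even -> hailstone_steps(1)
Reached 1 after 111 steps
= 111


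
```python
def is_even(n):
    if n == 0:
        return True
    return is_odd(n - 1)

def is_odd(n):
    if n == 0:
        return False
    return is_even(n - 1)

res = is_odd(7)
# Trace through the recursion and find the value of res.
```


is_odd(7)
= is_even(6)
= is_odd(5)
= is_even(4)
= is_odd(3)
= is_even(2)
= is_odd(1)
= is_even(0)
n == 0: return True
= True


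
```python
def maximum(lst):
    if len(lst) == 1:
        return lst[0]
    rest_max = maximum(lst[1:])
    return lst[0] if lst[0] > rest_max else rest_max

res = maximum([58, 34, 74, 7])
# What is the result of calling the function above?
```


maximum([58, 34, 74, 7])
= compare 58 with maximum([34, 74, 7])
= compare 34 with maximum([74, 7])
= compare 74 with maximum([7])
Base: maximum([7]) = 7
compare 74 with 7: max = 74
compare 34 with 74: max = 74
compare 58 with 74: max = 74
= 74


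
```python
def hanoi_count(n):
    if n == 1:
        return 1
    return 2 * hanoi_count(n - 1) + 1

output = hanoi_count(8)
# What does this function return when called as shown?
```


hanoi_count(8)
= 2 * hanoi_count(7) + 1
= 2 * (2 * hanoi_count(6) + 1) + 1
= 2 * (2 * (2 * hanoi_count(5) + 1) + 1) + 1
= 2 * (2 * (2 * (2 * hanoi_count(4) + 1) + 1) + 1) + 1
= 2 * (2 * (2 * (2 * (2 * hanoi_count(3) + 1) + 1) + 1) + 1) + 1
= 2 * (2 * (2 * (2 * (2 * (2 * hanoi_count(2) + 1) + 1) + 1) + 1) + 1) + 1
= 2 * (2 * (2 * (2 * (2 * (2 * (2 * hanoi_count(1) + 1) + 1) + 1) + 1) + 1) + 1) + 1
Now compute bottom-up:
hanoi_count(1) = 1
hanoi_count(2) = 2 * 1 + 1 = 3
hanoi_count(3) = 2 * 3 + 1 = 7
hanoi_count(4) = 2 * 7 + 1 = 15
hanoi_count(5) = 2 * 15 + 1 = 31
hanoi_count(6) = 2 * 31 + 1 = 63
hanoi_count(7) = 2 * 63 + 1 = 127
hanoi_count(8) = 2 * 127 + 1 = 255
= 255


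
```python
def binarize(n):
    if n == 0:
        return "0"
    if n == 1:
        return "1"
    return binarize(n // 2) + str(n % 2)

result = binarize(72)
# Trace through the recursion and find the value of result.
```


binarize(72)
= binarize(36) + "0"
= binarize(18) + "0" + "0"
= binarize(9) + "0" + "0" + "0"
= binarize(4) + "1" + "0" + "0" + "0"
= binarize(2) + "0" + "1" + "0" + "0" + "0"
= binarize(1) + "0" + "0" + "1" + "0" + "0" + "0"
= "1" + "0" + "0" + "1" + "0" + "0" + "0"
= "1001000"


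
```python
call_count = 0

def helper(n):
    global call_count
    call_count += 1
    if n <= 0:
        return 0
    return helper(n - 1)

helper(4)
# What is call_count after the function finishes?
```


helper(4) calls helper(3) calls ... calls helper(0)
Total calls: 4 + 1 (for base case) = 5


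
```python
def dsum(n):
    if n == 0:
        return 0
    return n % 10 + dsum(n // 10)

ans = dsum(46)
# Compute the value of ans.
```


dsum(46)
= 6 + dsum(4)
= 6 + 4 + dsum(0)
= 6 + 4 + 0
= 10


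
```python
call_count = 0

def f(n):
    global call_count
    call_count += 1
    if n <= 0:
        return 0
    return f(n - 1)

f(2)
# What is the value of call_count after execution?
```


f(2) calls f(1) calls ... calls f(0)
Total calls: 2 + 1 (for base case) = 3


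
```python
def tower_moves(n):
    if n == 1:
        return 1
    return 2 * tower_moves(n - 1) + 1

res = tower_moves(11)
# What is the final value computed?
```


tower_moves(11)
= 2 * tower_moves(10) + 1
= 2 * (2 * tower_moves(9) + 1) + 1
= 2 * (2 * (2 * tower_moves(8) + 1) + 1) + 1
= 2 * (2 * (2 * (2 * tower_moves(7) + 1) + 1) + 1) + 1
= 2 * (2 * (2 * (2 * (2 * tower_moves(6) + 1) + 1) + 1) + 1) + 1
= 2 * (2 * (2 * (2 * (2 * (2 * tower_moves(5) + 1) + 1) + 1) + 1) + 1) + 1
= 2 * (2 * (2 * (2 * (2 * (2 * (2 * tower_moves(4) + 1) + 1) + 1) + 1) + 1) + 1) + 1
= 2 * (2 * (2 * (2 * (2 * (2 * (2 * (2 * tower_moves(3) + 1) + 1) + 1) + 1) + 1) + 1) + 1) + 1
= 2 * (2 * (2 * (2 * (2 * (2 * (2 * (2 * (2 * tower_moves(2) + 1) + 1) + 1) + 1) + 1) + 1) + 1) + 1) + 1
= 2 * (2 * (2 * (2 * (2 * (2 * (2 * (2 * (2 * (2 * tower_moves(1) + 1) + 1) + 1) + 1) + 1) + 1) + 1) + 1) + 1) + 1
Now compute bottom-up:
tower_moves(1) = 1
tower_moves(2) = 2 * 1 + 1 = 3
tower_moves(3) = 2 * 3 + 1 = 7
tower_moves(4) = 2 * 7 + 1 = 15
tower_moves(5) = 2 * 15 + 1 = 31
tower_moves(6) = 2 * 31 + 1 = 63
tower_moves(7) = 2 * 63 + 1 = 127
tower_moves(8) = 2 * 127 + 1 = 255
tower_moves(9) = 2 * 255 + 1 = 511
tower_moves(10) = 2 * 511 + 1 = 1023
tower_moves(11) = 2 * 1023 + 1 = 2047
= 2047


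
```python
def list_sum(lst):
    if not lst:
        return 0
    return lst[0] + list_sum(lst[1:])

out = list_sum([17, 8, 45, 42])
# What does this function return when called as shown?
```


list_sum([17, 8, 45, 42])
= 17 + list_sum([8, 45, 42])
= 17 + 8 + list_sum([45, 42])
= 17 + 8 + 45 + list_sum([42])
= 17 + 8 + 45 + 42 + list_sum([])
= 17 + 8 + 45 + 42 + 0
= 112


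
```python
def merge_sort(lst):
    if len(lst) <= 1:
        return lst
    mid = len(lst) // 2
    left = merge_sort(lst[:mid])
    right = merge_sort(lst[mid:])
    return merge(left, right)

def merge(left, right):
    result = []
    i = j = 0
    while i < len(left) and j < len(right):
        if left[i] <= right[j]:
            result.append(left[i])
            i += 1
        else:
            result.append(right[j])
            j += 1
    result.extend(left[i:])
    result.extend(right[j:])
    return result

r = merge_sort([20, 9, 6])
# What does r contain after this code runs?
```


merge_sort([20, 9, 6])
Split into [20] and [9, 6]
Left sorted: [20]
Right sorted: [6, 9]
Merge [20] and [6, 9]
= [6, 9, 20]


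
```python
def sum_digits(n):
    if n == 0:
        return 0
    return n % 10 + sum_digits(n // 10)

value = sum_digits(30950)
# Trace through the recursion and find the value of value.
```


sum_digits(30950)
= 0 + sum_digits(3095)
= 0 + 5 + sum_digits(309)
= 0 + 5 + 9 + sum_digits(30)
= 0 + 5 + 9 + 0 + sum_digits(3)
= 0 + 5 + 9 + 0 + 3 + sum_digits(0)
= 0 + 5 + 9 + 0 + 3 + 0
= 17


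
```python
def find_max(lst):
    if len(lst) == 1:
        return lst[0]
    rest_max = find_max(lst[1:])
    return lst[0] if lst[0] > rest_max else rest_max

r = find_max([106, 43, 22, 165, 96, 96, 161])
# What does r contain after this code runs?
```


find_max([106, 43, 22, 165, 96, 96, 161])
= compare 106 with find_max([43, 22, 165, 96, 96, 161])
= compare 43 with find_max([22, 165, 96, 96, 161])
= compare 22 with find_max([165, 96, 96, 161])
= compare 165 with find_max([96, 96, 161])
= compare 96 with find_max([96, 161])
= compare 96 with find_max([161])
Base: find_max([161]) = 161
compare 96 with 161: max = 161
compare 96 with 161: max = 161
compare 165 with 161: max = 165
compare 22 with 165: max = 165
compare 43 with 165: max = 165
compare 106 with 165: max = 165
= 165


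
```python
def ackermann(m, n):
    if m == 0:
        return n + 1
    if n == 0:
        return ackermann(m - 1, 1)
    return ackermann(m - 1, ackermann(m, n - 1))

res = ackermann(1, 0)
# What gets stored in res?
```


ackermann(1, 0)
n == 0: return ackermann(0, 1)
= ackermann(0, 1) = 2
= 2


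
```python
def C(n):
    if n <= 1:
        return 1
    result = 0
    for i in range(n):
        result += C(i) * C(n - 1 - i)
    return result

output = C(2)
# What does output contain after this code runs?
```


C(2)
= sum of C(i) * C(2-1-i) for i in 0..1
  C(0)*C(1) = 1*1 = 1
  C(1)*C(0) = 1*1 = 1
= 1 + 1
= 2


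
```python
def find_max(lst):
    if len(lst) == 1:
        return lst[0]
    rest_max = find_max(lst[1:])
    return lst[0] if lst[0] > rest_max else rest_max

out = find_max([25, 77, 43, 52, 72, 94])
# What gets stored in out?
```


find_max([25, 77, 43, 52, 72, 94])
= compare 25 with find_max([77, 43, 52, 72, 94])
= compare 77 with find_max([43, 52, 72, 94])
= compare 43 with find_max([52, 72, 94])
= compare 52 with find_max([72, 94])
= compare 72 with find_max([94])
Base: find_max([94]) = 94
compare 72 with 94: max = 94
compare 52 with 94: max = 94
compare 43 with 94: max = 94
compare 77 with 94: max = 94
compare 25 with 94: max = 94
= 94


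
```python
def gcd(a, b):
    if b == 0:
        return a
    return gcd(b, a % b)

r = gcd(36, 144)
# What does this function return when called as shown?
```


gcd(36, 144)
= gcd(144, 36 % 144) = gcd(144, 36)
= gcd(36, 144 % 36) = gcd(36, 0)
b == 0, return a = 36


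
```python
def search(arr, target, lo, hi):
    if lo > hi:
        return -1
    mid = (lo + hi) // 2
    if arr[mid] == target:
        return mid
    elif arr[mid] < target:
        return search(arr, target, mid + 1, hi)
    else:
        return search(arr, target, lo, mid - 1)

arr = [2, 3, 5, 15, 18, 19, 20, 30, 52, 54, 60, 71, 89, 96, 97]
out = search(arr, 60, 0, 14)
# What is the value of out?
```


search(arr, 60, 0, 14)
lo=0, hi=14, mid=7, arr[mid]=30
30 < 60, search right half
lo=8, hi=14, mid=11, arr[mid]=71
71 > 60, search left half
lo=8, hi=10, mid=9, arr[mid]=54
54 < 60, search right half
lo=10, hi=10, mid=10, arr[mid]=60
arr[10] == 60, found at index 10
= 10


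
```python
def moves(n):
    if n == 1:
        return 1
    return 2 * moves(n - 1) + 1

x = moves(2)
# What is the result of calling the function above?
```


moves(2)
= 2 * moves(1) + 1
Now compute bottom-up:
moves(1) = 1
moves(2) = 2 * 1 + 1 = 3
= 3


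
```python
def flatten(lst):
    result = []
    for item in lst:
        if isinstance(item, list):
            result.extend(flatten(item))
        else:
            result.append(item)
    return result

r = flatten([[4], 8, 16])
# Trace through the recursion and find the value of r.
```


flatten([[4], 8, 16])
Processing each element:
  [4] is a list -> flatten recursively -> [4]
  8 is not a list -> append 8
  16 is not a list -> append 16
= [4, 8, 16]


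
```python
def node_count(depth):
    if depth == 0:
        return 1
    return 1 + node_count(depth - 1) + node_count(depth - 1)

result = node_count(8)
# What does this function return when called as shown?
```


node_count(8)
= 1 + node_count(7) + node_count(7)
= 1 + 2 * node_count(7)
node_count(k) = 2^(k+1) - 1
node_count(0) = 1
node_count(1) = 3
node_count(2) = 7
node_count(3) = 15
node_count(4) = 31
node_count(8) = 2^9 - 1 = 511


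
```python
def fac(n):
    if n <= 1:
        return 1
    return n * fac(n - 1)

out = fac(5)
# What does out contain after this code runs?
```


fac(5)
= 5 * fac(4)
= 5 * 4 * fac(3)
= 5 * 4 * 3 * fac(2)
= 5 * 4 * 3 * 2 * fac(1)
= 5 * 4 * 3 * 2 * 1
= 120


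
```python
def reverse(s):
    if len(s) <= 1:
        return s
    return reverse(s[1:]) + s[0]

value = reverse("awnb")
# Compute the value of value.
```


reverse("awnb")
= reverse("wnb") + "a"
= reverse("nb") + "w" + "a"
= reverse("b") + "n" + "w" + "a"
= "b" + "n" + "w" + "a"
= "bnwa"


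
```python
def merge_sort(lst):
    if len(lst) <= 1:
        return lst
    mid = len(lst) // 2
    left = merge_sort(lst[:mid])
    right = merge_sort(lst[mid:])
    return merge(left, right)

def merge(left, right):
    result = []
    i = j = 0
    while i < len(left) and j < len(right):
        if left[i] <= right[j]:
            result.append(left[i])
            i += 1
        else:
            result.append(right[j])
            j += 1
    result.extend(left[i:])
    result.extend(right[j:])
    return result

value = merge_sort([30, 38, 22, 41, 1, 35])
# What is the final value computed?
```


merge_sort([30, 38, 22, 41, 1, 35])
Split into [30, 38, 22] and [41, 1, 35]
Left sorted: [22, 30, 38]
Right sorted: [1, 35, 41]
Merge [22, 30, 38] and [1, 35, 41]
= [1, 22, 30, 35, 38, 41]


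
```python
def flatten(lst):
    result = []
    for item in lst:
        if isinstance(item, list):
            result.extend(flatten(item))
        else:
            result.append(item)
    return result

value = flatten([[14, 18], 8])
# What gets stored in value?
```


flatten([[14, 18], 8])
Processing each element:
  [14, 18] is a list -> flatten recursively -> [14, 18]
  8 is not a list -> append 8
= [14, 18, 8]


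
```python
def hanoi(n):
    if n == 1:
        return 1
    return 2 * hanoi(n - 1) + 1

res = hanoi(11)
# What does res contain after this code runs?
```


hanoi(11)
= 2 * hanoi(10) + 1
= 2 * (2 * hanoi(9) + 1) + 1
= 2 * (2 * (2 * hanoi(8) + 1) + 1) + 1
= 2 * (2 * (2 * (2 * hanoi(7) + 1) + 1) + 1) + 1
= 2 * (2 * (2 * (2 * (2 * hanoi(6) + 1) + 1) + 1) + 1) + 1
= 2 * (2 * (2 * (2 * (2 * (2 * hanoi(5) + 1) + 1) + 1) + 1) + 1) + 1
= 2 * (2 * (2 * (2 * (2 * (2 * (2 * hanoi(4) + 1) + 1) + 1) + 1) + 1) + 1) + 1
= 2 * (2 * (2 * (2 * (2 * (2 * (2 * (2 * hanoi(3) + 1) + 1) + 1) + 1) + 1) + 1) + 1) + 1
= 2 * (2 * (2 * (2 * (2 * (2 * (2 * (2 * (2 * hanoi(2) + 1) + 1) + 1) + 1) + 1) + 1) + 1) + 1) + 1
= 2 * (2 * (2 * (2 * (2 * (2 * (2 * (2 * (2 * (2 * hanoi(1) + 1) + 1) + 1) + 1) + 1) + 1) + 1) + 1) + 1) + 1
Now compute bottom-up:
hanoi(1) = 1
hanoi(2) = 2 * 1 + 1 = 3
hanoi(3) = 2 * 3 + 1 = 7
hanoi(4) = 2 * 7 + 1 = 15
hanoi(5) = 2 * 15 + 1 = 31
hanoi(6) = 2 * 31 + 1 = 63
hanoi(7) = 2 * 63 + 1 = 127
hanoi(8) = 2 * 127 + 1 = 255
hanoi(9) = 2 * 255 + 1 = 511
hanoi(10) = 2 * 511 + 1 = 1023
hanoi(11) = 2 * 1023 + 1 = 2047
= 2047


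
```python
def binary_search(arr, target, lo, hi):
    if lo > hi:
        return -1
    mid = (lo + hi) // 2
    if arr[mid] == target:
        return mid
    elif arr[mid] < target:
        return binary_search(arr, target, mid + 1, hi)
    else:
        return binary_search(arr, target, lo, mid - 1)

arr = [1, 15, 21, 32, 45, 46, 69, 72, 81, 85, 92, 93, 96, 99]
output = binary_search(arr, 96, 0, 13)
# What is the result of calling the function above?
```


binary_search(arr, 96, 0, 13)
lo=0, hi=13, mid=6, arr[mid]=69
69 < 96, search right half
lo=7, hi=13, mid=10, arr[mid]=92
92 < 96, search right half
lo=11, hi=13, mid=12, arr[mid]=96
arr[12] == 96, found at index 12
= 12


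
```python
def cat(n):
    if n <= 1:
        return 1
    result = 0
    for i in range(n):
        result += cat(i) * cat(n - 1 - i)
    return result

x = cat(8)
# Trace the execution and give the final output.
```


cat(8)
= sum of cat(i) * cat(8-1-i) for i in 0..7
First compute sub-values bottom-up:
  cat(0) = 1, cat(1) = 1
  cat(2) = 1*1 + 1*1 = 2
  cat(3) = 1*2 + 1*1 + 2*1 = 5
  cat(4) = 1*5 + 1*2 + 2*1 + 5*1 = 14
  cat(5) = 1*14 + 1*5 + 2*2 + 5*1 + 14*1 = 42
  cat(6) = 1*42 + 1*14 + 2*5 + 5*2 + 14*1 + 42*1 = 132
  cat(7) = 1*132 + 1*42 + 2*14 + 5*5 + 14*2 + 42*1 + 132*1 = 429
Now cat(8):
  cat(0)*cat(7) = 1*429 = 429
  cat(1)*cat(6) = 1*132 = 132
  cat(2)*cat(5) = 2*42 = 84
  cat(3)*cat(4) = 5*14 = 70
  cat(4)*cat(3) = 14*5 = 70
  cat(5)*cat(2) = 42*2 = 84
  cat(6)*cat(1) = 132*1 = 132
  cat(7)*cat(0) = 429*1 = 429
= 429 + 132 + 84 + 70 + 70 + 84 + 132 + 429
= 1430
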